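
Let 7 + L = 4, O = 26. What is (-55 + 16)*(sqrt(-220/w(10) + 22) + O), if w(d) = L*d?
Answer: -1014 - 26*sqrt(66) ≈ -1225.2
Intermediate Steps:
L = -3 (L = -7 + 4 = -3)
w(d) = -3*d
(-55 + 16)*(sqrt(-220/w(10) + 22) + O) = (-55 + 16)*(sqrt(-220/((-3*10)) + 22) + 26) = -39*(sqrt(-220/(-30) + 22) + 26) = -39*(sqrt(-220*(-1/30) + 22) + 26) = -39*(sqrt(22/3 + 22) + 26) = -39*(sqrt(88/3) + 26) = -39*(2*sqrt(66)/3 + 26) = -39*(26 + 2*sqrt(66)/3) = -1014 - 26*sqrt(66)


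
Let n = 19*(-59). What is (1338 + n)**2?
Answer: 47089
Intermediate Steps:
n = -1121
(1338 + n)**2 = (1338 - 1121)**2 = 217**2 = 47089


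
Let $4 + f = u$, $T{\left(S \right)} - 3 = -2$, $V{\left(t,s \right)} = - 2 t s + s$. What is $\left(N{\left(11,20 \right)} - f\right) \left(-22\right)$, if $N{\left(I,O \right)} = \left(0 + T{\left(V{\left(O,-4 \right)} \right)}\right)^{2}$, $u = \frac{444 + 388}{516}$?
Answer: $- \frac{9614}{129} \approx -74.527$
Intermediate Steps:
$V{\left(t,s \right)} = s - 2 s t$ ($V{\left(t,s \right)} = - 2 s t + s = s - 2 s t$)
$T{\left(S \right)} = 1$ ($T{\left(S \right)} = 3 - 2 = 1$)
$u = \frac{208}{129}$ ($u = 832 \cdot \frac{1}{516} = \frac{208}{129} \approx 1.6124$)
$f = - \frac{308}{129}$ ($f = -4 + \frac{208}{129} = - \frac{308}{129} \approx -2.3876$)
$N{\left(I,O \right)} = 1$ ($N{\left(I,O \right)} = \left(0 + 1\right)^{2} = 1^{2} = 1$)
$\left(N{\left(11,20 \right)} - f\right) \left(-22\right) = \left(1 - - \frac{308}{129}\right) \left(-22\right) = \left(1 + \frac{308}{129}\right) \left(-22\right) = \frac{437}{129} \left(-22\right) = - \frac{9614}{129}$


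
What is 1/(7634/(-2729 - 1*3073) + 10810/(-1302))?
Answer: -209839/2018308 ≈ -0.10397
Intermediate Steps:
1/(7634/(-2729 - 1*3073) + 10810/(-1302)) = 1/(7634/(-2729 - 3073) + 10810*(-1/1302)) = 1/(7634/(-5802) - 5405/651) = 1/(7634*(-1/5802) - 5405/651) = 1/(-3817/2901 - 5405/651) = 1/(-2018308/209839) = -209839/2018308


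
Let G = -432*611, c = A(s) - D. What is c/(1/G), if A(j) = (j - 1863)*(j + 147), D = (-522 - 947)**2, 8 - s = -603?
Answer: 820092793104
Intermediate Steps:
s = 611 (s = 8 - 1*(-603) = 8 + 603 = 611)
D = 2157961 (D = (-1469)**2 = 2157961)
A(j) = (-1863 + j)*(147 + j)
c = -3106977 (c = (-273861 + 611**2 - 1716*611) - 1*2157961 = (-273861 + 373321 - 1048476) - 2157961 = -949016 - 2157961 = -3106977)
G = -263952
c/(1/G) = -3106977/(1/(-263952)) = -3106977/(-1/263952) = -3106977*(-263952) = 820092793104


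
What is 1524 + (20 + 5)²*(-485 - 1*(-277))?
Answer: -128476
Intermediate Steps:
1524 + (20 + 5)²*(-485 - 1*(-277)) = 1524 + 25²*(-485 + 277) = 1524 + 625*(-208) = 1524 - 130000 = -128476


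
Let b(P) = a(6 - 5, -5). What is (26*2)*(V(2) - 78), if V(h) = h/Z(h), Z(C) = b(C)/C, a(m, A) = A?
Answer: -20488/5 ≈ -4097.6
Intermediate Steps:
b(P) = -5
Z(C) = -5/C
V(h) = -h**2/5 (V(h) = h/((-5/h)) = h*(-h/5) = -h**2/5)
(26*2)*(V(2) - 78) = (26*2)*(-1/5*2**2 - 78) = 52*(-1/5*4 - 78) = 52*(-4/5 - 78) = 52*(-394/5) = -20488/5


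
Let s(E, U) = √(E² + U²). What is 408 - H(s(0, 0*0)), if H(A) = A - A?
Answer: 408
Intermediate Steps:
H(A) = 0
408 - H(s(0, 0*0)) = 408 - 1*0 = 408 + 0 = 408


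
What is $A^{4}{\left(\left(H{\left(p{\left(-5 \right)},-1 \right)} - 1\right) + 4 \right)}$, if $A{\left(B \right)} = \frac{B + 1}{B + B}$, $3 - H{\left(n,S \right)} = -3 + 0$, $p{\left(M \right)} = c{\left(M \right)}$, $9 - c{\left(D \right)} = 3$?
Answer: $\frac{625}{6561} \approx 0.09526$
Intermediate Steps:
$c{\left(D \right)} = 6$ ($c{\left(D \right)} = 9 - 3 = 6$)
$p{\left(M \right)} = 6$
$H{\left(n,S \right)} = 6$ ($H{\left(n,S \right)} = 3 - \left(-3 + 0\right) = 3 - -3 = 3 + 3 = 6$)
$A{\left(B \right)} = \frac{1 + B}{2 B}$
$A^{4}{\left(\left(H{\left(p{\left(-5 \right)},-1 \right)} - 1\right) + 4 \right)} = \left(\frac{1 + \left(\left(6 - 1\right) + 4\right)}{2 \left(\left(6 - 1\right) + 4\right)}\right)^{4} = \left(\frac{1 + \left(5 + 4\right)}{2 \left(5 + 4\right)}\right)^{4} = \left(\frac{1 + 9}{2 \cdot 9}\right)^{4} = \left(\frac{1}{2} \cdot \frac{1}{9} \cdot 10\right)^{4} = \left(\frac{5}{9}\right)^{4} = \frac{625}{6561}$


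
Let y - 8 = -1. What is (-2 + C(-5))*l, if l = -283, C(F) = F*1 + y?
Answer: 0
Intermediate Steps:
y = 7 (y = 8 - 1 = 7)
C(F) = 7 + F (C(F) = F*1 + 7 = F + 7 = 7 + F)
(-2 + C(-5))*l = (-2 + (7 - 5))*(-283) = (-2 + 2)*(-283) = 0*(-283) = 0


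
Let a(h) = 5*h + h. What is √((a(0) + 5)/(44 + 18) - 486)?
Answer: I*√1867874/62 ≈ 22.044*I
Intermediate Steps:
a(h) = 6*h
√((a(0) + 5)/(44 + 18) - 486) = √((6*0 + 5)/(44 + 18) - 486) = √((0 + 5)/62 - 486) = √(5*(1/62) - 486) = √(5/62 - 486) = √(-30127/62) = I*√1867874/62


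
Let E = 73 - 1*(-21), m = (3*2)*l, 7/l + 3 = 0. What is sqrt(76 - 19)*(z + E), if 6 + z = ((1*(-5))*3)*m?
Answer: 298*sqrt(57) ≈ 2249.9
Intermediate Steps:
l = -7/3 (l = 7/(-3 + 0) = 7/(-3) = 7*(-1/3) = -7/3 ≈ -2.3333)
m = -14 (m = (3*2)*(-7/3) = 6*(-7/3) = -14)
z = 204 (z = -6 + ((1*(-5))*3)*(-14) = -6 - 5*3*(-14) = -6 - 15*(-14) = -6 + 210 = 204)
E = 94 (E = 73 + 21 = 94)
sqrt(76 - 19)*(z + E) = sqrt(76 - 19)*(204 + 94) = sqrt(57)*298 = 298*sqrt(57)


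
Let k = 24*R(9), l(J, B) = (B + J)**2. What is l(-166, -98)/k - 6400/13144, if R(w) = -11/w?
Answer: -3904568/1643 ≈ -2376.5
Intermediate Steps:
k = -88/3 (k = 24*(-11/9) = -88/3 ≈ -29.333)
l(-166, -98)/k - 6400/13144 = (-98 - 166)**2/(-88/3) - 6400/13144 = (-264)**2*(-3/88) - 6400*1/13144 = 69696*(-3/88) - 800/1643 = -2376 - 800/1643 = -3904568/1643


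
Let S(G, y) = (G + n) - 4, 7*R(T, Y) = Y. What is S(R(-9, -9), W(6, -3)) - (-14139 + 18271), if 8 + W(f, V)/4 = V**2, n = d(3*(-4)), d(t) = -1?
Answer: -28968/7 ≈ -4138.3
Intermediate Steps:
R(T, Y) = Y/7
n = -1
W(f, V) = -32 + 4*V**2
S(G, y) = -5 + G (S(G, y) = (G - 1) - 4 = (-1 + G) - 4 = -5 + G)
S(R(-9, -9), W(6, -3)) - (-14139 + 18271) = (-5 + (1/7)*(-9)) - (-14139 + 18271) = (-5 - 9/7) - 1*4132 = -44/7 - 4132 = -28968/7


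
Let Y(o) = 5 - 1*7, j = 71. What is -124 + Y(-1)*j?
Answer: -266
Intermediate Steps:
Y(o) = -2 (Y(o) = 5 - 7 = -2)
-124 + Y(-1)*j = -124 - 2*71 = -124 - 142 = -266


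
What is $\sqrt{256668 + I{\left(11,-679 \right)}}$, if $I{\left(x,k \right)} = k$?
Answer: $\sqrt{255989} \approx 505.95$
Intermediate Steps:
$\sqrt{256668 + I{\left(11,-679 \right)}} = \sqrt{256668 - 679} = \sqrt{255989}$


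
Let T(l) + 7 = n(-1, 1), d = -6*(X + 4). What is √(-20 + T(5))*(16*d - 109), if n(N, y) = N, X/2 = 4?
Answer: -2522*I*√7 ≈ -6672.6*I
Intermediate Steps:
X = 8 (X = 2*4 = 8)
d = -72 (d = -6*(8 + 4) = -6*12 = -72)
T(l) = -8 (T(l) = -7 - 1 = -8)
√(-20 + T(5))*(16*d - 109) = √(-20 - 8)*(16*(-72) - 109) = √(-28)*(-1152 - 109) = (2*I*√7)*(-1261) = -2522*I*√7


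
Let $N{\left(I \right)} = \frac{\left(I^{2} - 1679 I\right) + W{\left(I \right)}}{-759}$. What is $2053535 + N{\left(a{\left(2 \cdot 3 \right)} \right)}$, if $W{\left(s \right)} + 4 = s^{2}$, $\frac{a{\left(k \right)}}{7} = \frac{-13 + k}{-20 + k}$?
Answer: $\frac{519546307}{253} \approx 2.0535 \cdot 10^{6}$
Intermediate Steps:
$a{\left(k \right)} = \frac{7 \left(-13 + k\right)}{-20 + k}$ ($a{\left(k \right)} = 7 \frac{-13 + k}{-20 + k} = \frac{7 \left(-13 + k\right)}{-20 + k}$)
$W{\left(s \right)} = -4 + s^{2}$
$N{\left(I \right)} = \frac{4}{759} - \frac{2 I^{2}}{759} + \frac{73 I}{33}$ ($N{\left(I \right)} = \frac{\left(I^{2} - 1679 I\right) + \left(-4 + I^{2}\right)}{-759} = \left(-4 - 1679 I + 2 I^{2}\right) \left(- \frac{1}{759}\right) = \frac{4}{759} - \frac{2 I^{2}}{759} + \frac{73 I}{33}$)
$2053535 + N{\left(a{\left(2 \cdot 3 \right)} \right)} = 2053535 + \left(\frac{4}{759} - \frac{2 \left(\frac{7 \left(-13 + 2 \cdot 3\right)}{-20 + 2 \cdot 3}\right)^{2}}{759} + \frac{73 \frac{7 \left(-13 + 2 \cdot 3\right)}{-20 + 2 \cdot 3}}{33}\right) = 2053535 + \left(\frac{4}{759} - \frac{2 \left(\frac{7 \left(-13 + 6\right)}{-20 + 6}\right)^{2}}{759} + \frac{73 \frac{7 \left(-13 + 6\right)}{-20 + 6}}{33}\right) = 2053535 + \left(\frac{4}{759} - \frac{2 \left(7 \frac{1}{-14} \left(-7\right)\right)^{2}}{759} + \frac{73 \cdot 7 \frac{1}{-14} \left(-7\right)}{33}\right) = 2053535 + \left(\frac{4}{759} - \frac{2 \left(7 \left(- \frac{1}{14}\right) \left(-7\right)\right)^{2}}{759} + \frac{73 \cdot 7 \left(- \frac{1}{14}\right) \left(-7\right)}{33}\right) = 2053535 + \left(\frac{4}{759} - \frac{2 \left(\frac{7}{2}\right)^{2}}{759} + \frac{73}{33} \cdot \frac{7}{2}\right) = 2053535 + \left(\frac{4}{759} - \frac{49}{1518} + \frac{511}{66}\right) = 2053535 + \frac{1952}{253} = \frac{519546307}{253}$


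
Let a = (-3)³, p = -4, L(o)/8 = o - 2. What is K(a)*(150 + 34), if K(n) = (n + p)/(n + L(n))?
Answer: 5704/259 ≈ 22.023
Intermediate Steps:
L(o) = -16 + 8*o (L(o) = 8*(o - 2) = 8*(-2 + o) = -16 + 8*o)
a = -27
K(n) = (-4 + n)/(-16 + 9*n) (K(n) = (n - 4)/(n + (-16 + 8*n)) = (-4 + n)/(-16 + 9*n))
K(a)*(150 + 34) = ((-4 - 27)/(-16 + 9*(-27)))*(150 + 34) = (-31/(-16 - 243))*184 = (-31/(-259))*184 = -1/259*(-31)*184 = (31/259)*184 = 5704/259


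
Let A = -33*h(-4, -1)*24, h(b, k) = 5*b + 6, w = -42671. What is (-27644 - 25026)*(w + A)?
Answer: 1663476610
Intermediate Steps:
h(b, k) = 6 + 5*b
A = 11088 (A = -33*(6 + 5*(-4))*24 = -33*(6 - 20)*24 = -33*(-14)*24 = 462*24 = 11088)
(-27644 - 25026)*(w + A) = (-27644 - 25026)*(-42671 + 11088) = -52670*(-31583) = 1663476610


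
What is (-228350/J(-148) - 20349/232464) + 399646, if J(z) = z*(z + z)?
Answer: 10598578466265/26520268 ≈ 3.9964e+5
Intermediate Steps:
J(z) = 2*z² (J(z) = z*(2*z) = 2*z²)
(-228350/J(-148) - 20349/232464) + 399646 = (-228350/(2*(-148)²) - 20349/232464) + 399646 = (-228350/(2*21904) - 20349*1/232464) + 399646 = (-228350/43808 - 6783/77488) + 399646 = (-228350*1/43808 - 6783/77488) + 399646 = (-114175/21904 - 6783/77488) + 399646 = -140558863/26520268 + 399646 = 10598578466265/26520268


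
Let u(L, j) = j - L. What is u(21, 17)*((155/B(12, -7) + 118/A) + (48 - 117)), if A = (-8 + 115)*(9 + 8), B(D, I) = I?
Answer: 4638784/12733 ≈ 364.31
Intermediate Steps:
A = 1819 (A = 107*17 = 1819)
u(21, 17)*((155/B(12, -7) + 118/A) + (48 - 117)) = (17 - 1*21)*((155/(-7) + 118/1819) + (48 - 117)) = (17 - 21)*((155*(-1/7) + 118*(1/1819)) - 69) = -4*((-155/7 + 118/1819) - 69) = -4*(-281119/12733 - 69) = -4*(-1159696/12733) = 4638784/12733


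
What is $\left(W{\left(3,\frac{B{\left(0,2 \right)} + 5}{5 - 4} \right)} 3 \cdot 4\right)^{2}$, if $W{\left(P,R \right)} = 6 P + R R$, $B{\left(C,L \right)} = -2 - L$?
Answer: $51984$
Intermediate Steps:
$W{\left(P,R \right)} = R^{2} + 6 P$ ($W{\left(P,R \right)} = 6 P + R^{2} = R^{2} + 6 P$)
$\left(W{\left(3,\frac{B{\left(0,2 \right)} + 5}{5 - 4} \right)} 3 \cdot 4\right)^{2} = \left(\left(\left(\frac{\left(-2 - 2\right) + 5}{5 - 4}\right)^{2} + 6 \cdot 3\right) 3 \cdot 4\right)^{2} = \left(\left(\left(\frac{\left(-2 - 2\right) + 5}{1}\right)^{2} + 18\right) 3 \cdot 4\right)^{2} = \left(\left(\left(\left(-4 + 5\right) 1\right)^{2} + 18\right) 3 \cdot 4\right)^{2} = \left(\left(\left(1 \cdot 1\right)^{2} + 18\right) 3 \cdot 4\right)^{2} = \left(\left(1^{2} + 18\right) 3 \cdot 4\right)^{2} = \left(\left(1 + 18\right) 3 \cdot 4\right)^{2} = \left(19 \cdot 3 \cdot 4\right)^{2} = \left(57 \cdot 4\right)^{2} = 228^{2} = 51984$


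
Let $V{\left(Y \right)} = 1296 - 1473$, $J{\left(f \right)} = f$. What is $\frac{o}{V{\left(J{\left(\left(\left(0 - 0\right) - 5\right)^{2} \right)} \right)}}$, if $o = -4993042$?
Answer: $\frac{4993042}{177} \approx 28209.0$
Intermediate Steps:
$V{\left(Y \right)} = -177$ ($V{\left(Y \right)} = 1296 - 1473 = -177$)
$\frac{o}{V{\left(J{\left(\left(\left(0 - 0\right) - 5\right)^{2} \right)} \right)}} = - \frac{4993042}{-177} = \left(-4993042\right) \left(- \frac{1}{177}\right) = \frac{4993042}{177}$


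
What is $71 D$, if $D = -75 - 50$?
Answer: $-8875$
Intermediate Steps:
$D = -125$
$71 D = 71 \left(-125\right) = -8875$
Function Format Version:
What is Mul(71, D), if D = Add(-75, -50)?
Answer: -8875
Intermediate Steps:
D = -125
Mul(71, D) = Mul(71, -125) = -8875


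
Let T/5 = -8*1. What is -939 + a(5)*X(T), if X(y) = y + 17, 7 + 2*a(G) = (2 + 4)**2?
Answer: -2545/2 ≈ -1272.5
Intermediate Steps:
T = -40 (T = 5*(-8*1) = 5*(-8) = -40)
a(G) = 29/2 (a(G) = -7/2 + (2 + 4)**2/2 = -7/2 + (1/2)*6**2 = -7/2 + (1/2)*36 = -7/2 + 18 = 29/2)
X(y) = 17 + y
-939 + a(5)*X(T) = -939 + 29*(17 - 40)/2 = -939 + (29/2)*(-23) = -939 - 667/2 = -2545/2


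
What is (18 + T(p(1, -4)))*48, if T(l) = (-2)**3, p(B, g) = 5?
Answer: 480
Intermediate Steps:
T(l) = -8
(18 + T(p(1, -4)))*48 = (18 - 8)*48 = 10*48 = 480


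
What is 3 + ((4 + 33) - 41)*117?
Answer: -465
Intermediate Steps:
3 + ((4 + 33) - 41)*117 = 3 + (37 - 41)*117 = 3 - 4*117 = 3 - 468 = -465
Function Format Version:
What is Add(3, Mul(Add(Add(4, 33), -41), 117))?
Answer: -465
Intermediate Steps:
Add(3, Mul(Add(Add(4, 33), -41), 117)) = Add(3, Mul(Add(37, -41), 117)) = Add(3, Mul(-4, 117)) = Add(3, -468) = -465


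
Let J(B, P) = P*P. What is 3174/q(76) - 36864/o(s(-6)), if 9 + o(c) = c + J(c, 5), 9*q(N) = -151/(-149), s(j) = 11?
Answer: 12150506/453 ≈ 26822.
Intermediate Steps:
J(B, P) = P²
q(N) = 151/1341 (q(N) = (-151/(-149))/9 = (-151*(-1/149))/9 = (⅑)*(151/149) = 151/1341)
o(c) = 16 + c (o(c) = -9 + (c + 5²) = -9 + (c + 25) = -9 + (25 + c) = 16 + c)
3174/q(76) - 36864/o(s(-6)) = 3174/(151/1341) - 36864/(16 + 11) = 3174*(1341/151) - 36864/27 = 4256334/151 - 36864*1/27 = 4256334/151 - 4096/3 = 12150506/453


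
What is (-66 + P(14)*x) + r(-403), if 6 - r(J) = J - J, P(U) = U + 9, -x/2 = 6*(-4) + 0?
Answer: 1044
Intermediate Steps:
x = 48 (x = -2*(6*(-4) + 0) = -2*(-24 + 0) = -2*(-24) = 48)
P(U) = 9 + U
r(J) = 6 (r(J) = 6 - (J - J) = 6 - 1*0 = 6 + 0 = 6)
(-66 + P(14)*x) + r(-403) = (-66 + (9 + 14)*48) + 6 = (-66 + 23*48) + 6 = (-66 + 1104) + 6 = 1038 + 6 = 1044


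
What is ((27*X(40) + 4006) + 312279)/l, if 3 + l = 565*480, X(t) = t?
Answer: 317365/271197 ≈ 1.1702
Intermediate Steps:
l = 271197 (l = -3 + 565*480 = -3 + 271200 = 271197)
((27*X(40) + 4006) + 312279)/l = ((27*40 + 4006) + 312279)/271197 = ((1080 + 4006) + 312279)*(1/271197) = (5086 + 312279)*(1/271197) = 317365*(1/271197) = 317365/271197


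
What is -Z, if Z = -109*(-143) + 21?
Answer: -15608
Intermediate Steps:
Z = 15608 (Z = 15587 + 21 = 15608)
-Z = -1*15608 = -15608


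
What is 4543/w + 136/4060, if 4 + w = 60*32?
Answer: 4676289/1944740 ≈ 2.4046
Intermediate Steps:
w = 1916 (w = -4 + 60*32 = -4 + 1920 = 1916)
4543/w + 136/4060 = 4543/1916 + 136/4060 = 4543*(1/1916) + 136*(1/4060) = 4543/1916 + 34/1015 = 4676289/1944740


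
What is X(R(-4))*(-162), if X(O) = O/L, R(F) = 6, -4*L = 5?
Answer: 3888/5 ≈ 777.60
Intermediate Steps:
L = -5/4 (L = -1/4*5 = -5/4 ≈ -1.2500)
X(O) = -4*O/5 (X(O) = O/(-5/4) = O*(-4/5) = -4*O/5)
X(R(-4))*(-162) = -4/5*6*(-162) = -24/5*(-162) = 3888/5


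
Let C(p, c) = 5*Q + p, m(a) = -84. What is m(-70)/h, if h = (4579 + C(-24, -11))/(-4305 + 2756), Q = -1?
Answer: 9294/325 ≈ 28.597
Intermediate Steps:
C(p, c) = -5 + p (C(p, c) = 5*(-1) + p = -5 + p)
h = -4550/1549 (h = (4579 + (-5 - 24))/(-4305 + 2756) = (4579 - 29)/(-1549) = 4550*(-1/1549) = -4550/1549 ≈ -2.9374)
m(-70)/h = -84/(-4550/1549) = -84*(-1549/4550) = 9294/325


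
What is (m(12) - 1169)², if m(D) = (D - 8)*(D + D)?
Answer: 1151329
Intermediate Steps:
m(D) = 2*D*(-8 + D) (m(D) = (-8 + D)*(2*D) = 2*D*(-8 + D))
(m(12) - 1169)² = (2*12*(-8 + 12) - 1169)² = (2*12*4 - 1169)² = (96 - 1169)² = (-1073)² = 1151329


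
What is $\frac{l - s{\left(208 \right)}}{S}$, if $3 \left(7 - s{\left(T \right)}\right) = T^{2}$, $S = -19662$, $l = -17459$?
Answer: $\frac{4567}{29493} \approx 0.15485$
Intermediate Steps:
$s{\left(T \right)} = 7 - \frac{T^{2}}{3}$
$\frac{l - s{\left(208 \right)}}{S} = \frac{-17459 - \left(7 - \frac{208^{2}}{3}\right)}{-19662} = \left(-17459 - \left(7 - \frac{43264}{3}\right)\right) \left(- \frac{1}{19662}\right) = \left(-17459 - - \frac{43243}{3}\right) \left(- \frac{1}{19662}\right) = \left(-17459 + \frac{43243}{3}\right) \left(- \frac{1}{19662}\right) = \left(- \frac{9134}{3}\right) \left(- \frac{1}{19662}\right) = \frac{4567}{29493}$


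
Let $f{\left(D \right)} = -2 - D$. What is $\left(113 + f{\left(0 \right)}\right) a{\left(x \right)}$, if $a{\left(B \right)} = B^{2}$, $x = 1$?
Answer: $111$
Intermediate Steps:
$\left(113 + f{\left(0 \right)}\right) a{\left(x \right)} = \left(113 - 2\right) 1^{2} = \left(113 + \left(-2 + 0\right)\right) 1 = \left(113 - 2\right) 1 = 111 \cdot 1 = 111$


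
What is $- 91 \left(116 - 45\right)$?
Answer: $-6461$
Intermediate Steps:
$- 91 \left(116 - 45\right) = \left(-91\right) 71 = -6461$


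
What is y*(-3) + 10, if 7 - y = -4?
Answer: -23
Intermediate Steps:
y = 11 (y = 7 - 1*(-4) = 7 + 4 = 11)
y*(-3) + 10 = 11*(-3) + 10 = -33 + 10 = -23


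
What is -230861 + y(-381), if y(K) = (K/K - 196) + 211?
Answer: -230845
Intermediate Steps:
y(K) = 16 (y(K) = (1 - 196) + 211 = -195 + 211 = 16)
-230861 + y(-381) = -230861 + 16 = -230845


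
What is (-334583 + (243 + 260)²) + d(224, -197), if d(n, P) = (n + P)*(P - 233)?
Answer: -93184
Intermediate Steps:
d(n, P) = (-233 + P)*(P + n) (d(n, P) = (P + n)*(-233 + P) = (-233 + P)*(P + n))
(-334583 + (243 + 260)²) + d(224, -197) = (-334583 + (243 + 260)²) + ((-197)² - 233*(-197) - 233*224 - 197*224) = (-334583 + 503²) + (38809 + 45901 - 52192 - 44128) = (-334583 + 253009) - 11610 = -81574 - 11610 = -93184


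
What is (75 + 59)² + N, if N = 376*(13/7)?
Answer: 130580/7 ≈ 18654.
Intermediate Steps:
N = 4888/7 (N = 376*(13*(⅐)) = 376*(13/7) = 4888/7 ≈ 698.29)
(75 + 59)² + N = (75 + 59)² + 4888/7 = 134² + 4888/7 = 17956 + 4888/7 = 130580/7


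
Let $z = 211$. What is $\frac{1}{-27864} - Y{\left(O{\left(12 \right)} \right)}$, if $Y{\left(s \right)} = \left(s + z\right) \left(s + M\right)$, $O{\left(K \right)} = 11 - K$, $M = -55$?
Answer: $\frac{327680639}{27864} \approx 11760.0$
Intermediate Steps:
$Y{\left(s \right)} = \left(-55 + s\right) \left(211 + s\right)$ ($Y{\left(s \right)} = \left(s + 211\right) \left(s - 55\right) = \left(211 + s\right) \left(-55 + s\right) = \left(-55 + s\right) \left(211 + s\right)$)
$\frac{1}{-27864} - Y{\left(O{\left(12 \right)} \right)} = \frac{1}{-27864} - \left(-11605 + \left(11 - 12\right)^{2} + 156 \left(11 - 12\right)\right) = - \frac{1}{27864} - \left(-11605 + \left(11 - 12\right)^{2} + 156 \left(11 - 12\right)\right) = - \frac{1}{27864} - \left(-11605 + \left(-1\right)^{2} + 156 \left(-1\right)\right) = - \frac{1}{27864} - \left(-11605 + 1 - 156\right) = - \frac{1}{27864} - -11760 = - \frac{1}{27864} + 11760 = \frac{327680639}{27864}$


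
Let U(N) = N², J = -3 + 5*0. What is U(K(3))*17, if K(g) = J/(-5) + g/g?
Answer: 1088/25 ≈ 43.520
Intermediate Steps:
J = -3 (J = -3 + 0 = -3)
K(g) = 8/5 (K(g) = -3/(-5) + g/g = -3*(-⅕) + 1 = ⅗ + 1 = 8/5)
U(K(3))*17 = (8/5)²*17 = (64/25)*17 = 1088/25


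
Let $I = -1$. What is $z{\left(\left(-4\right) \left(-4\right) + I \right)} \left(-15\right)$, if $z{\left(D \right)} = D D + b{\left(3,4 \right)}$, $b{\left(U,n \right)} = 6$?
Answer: $-3465$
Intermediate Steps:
$z{\left(D \right)} = 6 + D^{2}$ ($z{\left(D \right)} = D D + 6 = D^{2} + 6 = 6 + D^{2}$)
$z{\left(\left(-4\right) \left(-4\right) + I \right)} \left(-15\right) = \left(6 + \left(\left(-4\right) \left(-4\right) - 1\right)^{2}\right) \left(-15\right) = \left(6 + \left(16 - 1\right)^{2}\right) \left(-15\right) = \left(6 + 15^{2}\right) \left(-15\right) = \left(6 + 225\right) \left(-15\right) = 231 \left(-15\right) = -3465$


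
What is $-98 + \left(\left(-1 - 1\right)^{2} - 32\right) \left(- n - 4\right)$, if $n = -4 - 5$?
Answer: $-238$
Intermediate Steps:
$n = -9$ ($n = -4 - 5 = -9$)
$-98 + \left(\left(-1 - 1\right)^{2} - 32\right) \left(- n - 4\right) = -98 + \left(\left(-1 - 1\right)^{2} - 32\right) \left(\left(-1\right) \left(-9\right) - 4\right) = -98 + \left(\left(-2\right)^{2} - 32\right) \left(9 - 4\right) = -98 + \left(4 - 32\right) 5 = -98 - 140 = -238$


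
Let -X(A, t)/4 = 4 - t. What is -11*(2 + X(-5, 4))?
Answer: -22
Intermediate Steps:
X(A, t) = -16 + 4*t (X(A, t) = -4*(4 - t) = -16 + 4*t)
-11*(2 + X(-5, 4)) = -11*(2 + (-16 + 4*4)) = -11*(2 + (-16 + 16)) = -11*(2 + 0) = -11*2 = -22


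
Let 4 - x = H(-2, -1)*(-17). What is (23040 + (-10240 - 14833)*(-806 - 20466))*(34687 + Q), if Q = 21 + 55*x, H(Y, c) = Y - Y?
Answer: 18629753295488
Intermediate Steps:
H(Y, c) = 0
x = 4 (x = 4 - 0*(-17) = 4 - 1*0 = 4 + 0 = 4)
Q = 241 (Q = 21 + 55*4 = 21 + 220 = 241)
(23040 + (-10240 - 14833)*(-806 - 20466))*(34687 + Q) = (23040 + (-10240 - 14833)*(-806 - 20466))*(34687 + 241) = (23040 - 25073*(-21272))*34928 = (23040 + 533352856)*34928 = 533375896*34928 = 18629753295488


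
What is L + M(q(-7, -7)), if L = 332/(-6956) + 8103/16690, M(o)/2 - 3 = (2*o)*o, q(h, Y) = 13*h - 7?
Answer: 1115169375867/29023910 ≈ 38422.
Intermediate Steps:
q(h, Y) = -7 + 13*h
M(o) = 6 + 4*o² (M(o) = 6 + 2*((2*o)*o) = 6 + 2*(2*o²) = 6 + 4*o²)
L = 12705847/29023910 (L = 332*(-1/6956) + 8103*(1/16690) = -83/1739 + 8103/16690 = 12705847/29023910 ≈ 0.43777)
L + M(q(-7, -7)) = 12705847/29023910 + (6 + 4*(-7 + 13*(-7))²) = 12705847/29023910 + (6 + 4*(-7 - 91)²) = 12705847/29023910 + (6 + 4*(-98)²) = 12705847/29023910 + (6 + 4*9604) = 12705847/29023910 + (6 + 38416) = 12705847/29023910 + 38422 = 1115169375867/29023910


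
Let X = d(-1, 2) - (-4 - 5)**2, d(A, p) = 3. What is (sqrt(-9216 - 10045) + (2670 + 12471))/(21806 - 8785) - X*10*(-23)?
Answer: -233581599/13021 + I*sqrt(19261)/13021 ≈ -17939.0 + 0.010658*I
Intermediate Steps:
X = -78 (X = 3 - (-4 - 5)**2 = 3 - 1*(-9)**2 = 3 - 1*81 = 3 - 81 = -78)
(sqrt(-9216 - 10045) + (2670 + 12471))/(21806 - 8785) - X*10*(-23) = (sqrt(-9216 - 10045) + (2670 + 12471))/(21806 - 8785) - (-78*10)*(-23) = (sqrt(-19261) + 15141)/13021 - (-780)*(-23) = (I*sqrt(19261) + 15141)*(1/13021) - 1*17940 = (15141 + I*sqrt(19261))*(1/13021) - 17940 = (15141/13021 + I*sqrt(19261)/13021) - 17940 = -233581599/13021 + I*sqrt(19261)/13021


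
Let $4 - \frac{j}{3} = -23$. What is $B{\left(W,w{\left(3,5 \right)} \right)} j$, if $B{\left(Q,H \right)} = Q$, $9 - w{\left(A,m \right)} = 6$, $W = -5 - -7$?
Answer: $162$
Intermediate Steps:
$W = 2$ ($W = -5 + 7 = 2$)
$w{\left(A,m \right)} = 3$ ($w{\left(A,m \right)} = 9 - 6 = 3$)
$j = 81$ ($j = 12 - -69 = 12 + 69 = 81$)
$B{\left(W,w{\left(3,5 \right)} \right)} j = 2 \cdot 81 = 162$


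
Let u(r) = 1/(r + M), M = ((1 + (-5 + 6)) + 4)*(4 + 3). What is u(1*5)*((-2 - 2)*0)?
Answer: 0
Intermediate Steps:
M = 42 (M = ((1 + 1) + 4)*7 = (2 + 4)*7 = 6*7 = 42)
u(r) = 1/(42 + r) (u(r) = 1/(r + 42) = 1/(42 + r))
u(1*5)*((-2 - 2)*0) = ((-2 - 2)*0)/(42 + 1*5) = (-4*0)/(42 + 5) = 0/47 = (1/47)*0 = 0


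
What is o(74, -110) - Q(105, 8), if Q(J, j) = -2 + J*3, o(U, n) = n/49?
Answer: -15447/49 ≈ -315.25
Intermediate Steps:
o(U, n) = n/49 (o(U, n) = n*(1/49) = n/49)
Q(J, j) = -2 + 3*J
o(74, -110) - Q(105, 8) = (1/49)*(-110) - (-2 + 3*105) = -110/49 - (-2 + 315) = -110/49 - 1*313 = -110/49 - 313 = -15447/49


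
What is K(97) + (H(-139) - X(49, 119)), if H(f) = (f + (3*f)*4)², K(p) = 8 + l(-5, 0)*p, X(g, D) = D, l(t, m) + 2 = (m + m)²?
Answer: 3264944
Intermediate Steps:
l(t, m) = -2 + 4*m² (l(t, m) = -2 + (m + m)² = -2 + (2*m)² = -2 + 4*m²)
K(p) = 8 - 2*p (K(p) = 8 + (-2 + 4*0²)*p = 8 + (-2 + 4*0)*p = 8 + (-2 + 0)*p = 8 - 2*p)
H(f) = 169*f² (H(f) = (f + 12*f)² = (13*f)² = 169*f²)
K(97) + (H(-139) - X(49, 119)) = (8 - 2*97) + (169*(-139)² - 1*119) = (8 - 194) + (169*19321 - 119) = -186 + (3265249 - 119) = -186 + 3265130 = 3264944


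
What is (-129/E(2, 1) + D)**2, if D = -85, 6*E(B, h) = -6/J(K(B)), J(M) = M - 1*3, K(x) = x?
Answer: 45796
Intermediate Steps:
J(M) = -3 + M (J(M) = M - 3 = -3 + M)
E(B, h) = -1/(-3 + B) (E(B, h) = (-6/(-3 + B))/6 = -1/(-3 + B))
(-129/E(2, 1) + D)**2 = (-129/((-1/(-3 + 2))) - 85)**2 = (-129/((-1/(-1))) - 85)**2 = (-129/((-1*(-1))) - 85)**2 = (-129/1 - 85)**2 = (-129*1 - 85)**2 = (-129 - 85)**2 = (-214)**2 = 45796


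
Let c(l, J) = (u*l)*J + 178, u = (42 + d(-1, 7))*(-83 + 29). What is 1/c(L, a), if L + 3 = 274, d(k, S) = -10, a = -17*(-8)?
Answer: -1/63686990 ≈ -1.5702e-8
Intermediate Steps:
a = 136
L = 271 (L = -3 + 274 = 271)
u = -1728 (u = (42 - 10)*(-83 + 29) = 32*(-54) = -1728)
c(l, J) = 178 - 1728*J*l (c(l, J) = (-1728*l)*J + 178 = -1728*J*l + 178 = 178 - 1728*J*l)
1/c(L, a) = 1/(178 - 1728*136*271) = 1/(178 - 63687168) = 1/(-63686990) = -1/63686990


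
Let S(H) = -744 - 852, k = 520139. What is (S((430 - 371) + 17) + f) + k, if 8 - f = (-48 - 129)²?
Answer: 487222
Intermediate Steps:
S(H) = -1596
f = -31321 (f = 8 - (-48 - 129)² = 8 - 1*(-177)² = 8 - 1*31329 = 8 - 31329 = -31321)
(S((430 - 371) + 17) + f) + k = (-1596 - 31321) + 520139 = -32917 + 520139 = 487222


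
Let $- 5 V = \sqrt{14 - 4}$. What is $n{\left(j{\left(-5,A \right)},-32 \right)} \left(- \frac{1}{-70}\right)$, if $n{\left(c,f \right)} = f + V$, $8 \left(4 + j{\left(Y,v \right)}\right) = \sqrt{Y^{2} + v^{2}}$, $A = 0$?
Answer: $- \frac{16}{35} - \frac{\sqrt{10}}{350} \approx -0.46618$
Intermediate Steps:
$V = - \frac{\sqrt{10}}{5}$ ($V = - \frac{\sqrt{14 - 4}}{5} = - \frac{\sqrt{10}}{5} \approx -0.63246$)
$j{\left(Y,v \right)} = -4 + \frac{\sqrt{Y^{2} + v^{2}}}{8}$
$n{\left(c,f \right)} = f - \frac{\sqrt{10}}{5}$
$n{\left(j{\left(-5,A \right)},-32 \right)} \left(- \frac{1}{-70}\right) = \left(-32 - \frac{\sqrt{10}}{5}\right) \left(- \frac{1}{-70}\right) = \left(-32 - \frac{\sqrt{10}}{5}\right) \left(\left(-1\right) \left(- \frac{1}{70}\right)\right) = \left(-32 - \frac{\sqrt{10}}{5}\right) \frac{1}{70} = - \frac{16}{35} - \frac{\sqrt{10}}{350}$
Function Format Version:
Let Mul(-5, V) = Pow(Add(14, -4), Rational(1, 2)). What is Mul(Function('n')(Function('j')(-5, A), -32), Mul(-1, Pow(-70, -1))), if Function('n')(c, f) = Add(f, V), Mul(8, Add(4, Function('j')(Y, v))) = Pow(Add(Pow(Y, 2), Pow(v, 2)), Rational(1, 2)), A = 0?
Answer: Add(Rational(-16, 35), Mul(Rational(-1, 350), Pow(10, Rational(1, 2)))) ≈ -0.46618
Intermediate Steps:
V = Mul(Rational(-1, 5), Pow(10, Rational(1, 2))) (V = Mul(Rational(-1, 5), Pow(Add(14, -4), Rational(1, 2))) = Mul(Rational(-1, 5), Pow(10, Rational(1, 2))) ≈ -0.63246)
Function('j')(Y, v) = Add(-4, Mul(Rational(1, 8), Pow(Add(Pow(Y, 2), Pow(v, 2)), Rational(1, 2))))
Function('n')(c, f) = Add(f, Mul(Rational(-1, 5), Pow(10, Rational(1, 2))))
Mul(Function('n')(Function('j')(-5, A), -32), Mul(-1, Pow(-70, -1))) = Mul(Add(-32, Mul(Rational(-1, 5), Pow(10, Rational(1, 2)))), Mul(-1, Pow(-70, -1))) = Mul(Add(-32, Mul(Rational(-1, 5), Pow(10, Rational(1, 2)))), Mul(-1, Rational(-1, 70))) = Mul(Add(-32, Mul(Rational(-1, 5), Pow(10, Rational(1, 2)))), Rational(1, 70)) = Add(Rational(-16, 35), Mul(Rational(-1, 350), Pow(10, Rational(1, 2))))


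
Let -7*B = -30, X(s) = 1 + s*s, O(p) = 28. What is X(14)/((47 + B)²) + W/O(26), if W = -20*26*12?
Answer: -200986789/902167 ≈ -222.78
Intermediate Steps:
X(s) = 1 + s²
W = -6240 (W = -520*12 = -6240)
B = 30/7 (B = -⅐*(-30) = 30/7 ≈ 4.2857)
X(14)/((47 + B)²) + W/O(26) = (1 + 14²)/((47 + 30/7)²) - 6240/28 = (1 + 196)/((359/7)²) - 6240*1/28 = 197/(128881/49) - 1560/7 = 197*(49/128881) - 1560/7 = 9653/128881 - 1560/7 = -200986789/902167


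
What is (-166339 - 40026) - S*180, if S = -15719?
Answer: 2623055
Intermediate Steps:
(-166339 - 40026) - S*180 = (-166339 - 40026) - (-15719)*180 = -206365 - 1*(-2829420) = -206365 + 2829420 = 2623055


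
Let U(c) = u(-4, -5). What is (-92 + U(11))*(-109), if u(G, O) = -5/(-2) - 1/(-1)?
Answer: 19293/2 ≈ 9646.5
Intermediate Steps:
u(G, O) = 7/2 (u(G, O) = -5*(-½) - 1*(-1) = 5/2 + 1 = 7/2)
U(c) = 7/2
(-92 + U(11))*(-109) = (-92 + 7/2)*(-109) = -177/2*(-109) = 19293/2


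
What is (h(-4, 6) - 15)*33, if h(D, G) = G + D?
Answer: -429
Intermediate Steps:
h(D, G) = D + G
(h(-4, 6) - 15)*33 = ((-4 + 6) - 15)*33 = (2 - 15)*33 = -13*33 = -429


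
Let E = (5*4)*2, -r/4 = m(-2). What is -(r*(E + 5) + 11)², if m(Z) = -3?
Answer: -303601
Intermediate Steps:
r = 12 (r = -4*(-3) = 12)
E = 40 (E = 20*2 = 40)
-(r*(E + 5) + 11)² = -(12*(40 + 5) + 11)² = -(12*45 + 11)² = -(540 + 11)² = -1*551² = -1*303601 = -303601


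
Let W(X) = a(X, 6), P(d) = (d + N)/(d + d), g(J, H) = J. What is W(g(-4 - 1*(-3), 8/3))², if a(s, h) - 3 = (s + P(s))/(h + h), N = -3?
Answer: 1369/144 ≈ 9.5069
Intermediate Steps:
P(d) = (-3 + d)/(2*d) (P(d) = (d - 3)/(d + d) = (-3 + d)/((2*d)) = (-3 + d)*(1/(2*d)) = (-3 + d)/(2*d))
a(s, h) = 3 + (s + (-3 + s)/(2*s))/(2*h) (a(s, h) = 3 + (s + (-3 + s)/(2*s))/(h + h) = 3 + (s + (-3 + s)/(2*s))/((2*h)) = 3 + (s + (-3 + s)/(2*s))*(1/(2*h)) = 3 + (s + (-3 + s)/(2*s))/(2*h))
W(X) = (-3 + X + 2*X*(36 + X))/(24*X) (W(X) = (¼)*(-3 + X + 2*X*(X + 6*6))/(6*X) = (¼)*(⅙)*(-3 + X + 2*X*(X + 36))/X = (¼)*(⅙)*(-3 + X + 2*X*(36 + X))/X = (-3 + X + 2*X*(36 + X))/(24*X))
W(g(-4 - 1*(-3), 8/3))² = (73/24 - 1/(8*(-4 - 1*(-3))) + (-4 - 1*(-3))/12)² = (73/24 - 1/(8*(-4 + 3)) + (-4 + 3)/12)² = (73/24 - ⅛/(-1) + (1/12)*(-1))² = (73/24 - ⅛*(-1) - 1/12)² = (73/24 + ⅛ - 1/12)² = (37/12)² = 1369/144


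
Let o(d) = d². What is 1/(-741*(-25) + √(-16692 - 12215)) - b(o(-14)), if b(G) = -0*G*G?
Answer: 18525/343204532 - I*√28907/343204532 ≈ 5.3977e-5 - 4.9539e-7*I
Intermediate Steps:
b(G) = 0 (b(G) = -0*G = -1*0 = 0)
1/(-741*(-25) + √(-16692 - 12215)) - b(o(-14)) = 1/(-741*(-25) + √(-16692 - 12215)) - 1*0 = 1/(18525 + √(-28907)) + 0 = 1/(18525 + I*√28907) + 0 = 1/(18525 + I*√28907)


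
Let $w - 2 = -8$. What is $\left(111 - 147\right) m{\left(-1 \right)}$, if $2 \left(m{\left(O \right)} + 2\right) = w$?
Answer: $180$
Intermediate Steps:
$w = -6$ ($w = 2 - 8 = -6$)
$m{\left(O \right)} = -5$ ($m{\left(O \right)} = -2 + \frac{1}{2} \left(-6\right) = -2 - 3 = -5$)
$\left(111 - 147\right) m{\left(-1 \right)} = \left(111 - 147\right) \left(-5\right) = \left(-36\right) \left(-5\right) = 180$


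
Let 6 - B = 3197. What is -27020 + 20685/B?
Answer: -86241505/3191 ≈ -27026.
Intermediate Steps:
B = -3191 (B = 6 - 1*3197 = 6 - 3197 = -3191)
-27020 + 20685/B = -27020 + 20685/(-3191) = -27020 + 20685*(-1/3191) = -27020 - 20685/3191 = -86241505/3191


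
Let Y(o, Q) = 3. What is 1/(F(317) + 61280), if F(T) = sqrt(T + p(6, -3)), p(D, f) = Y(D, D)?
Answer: 383/23470238 - sqrt(5)/469404760 ≈ 1.6314e-5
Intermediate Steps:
p(D, f) = 3
F(T) = sqrt(3 + T) (F(T) = sqrt(T + 3) = sqrt(3 + T))
1/(F(317) + 61280) = 1/(sqrt(3 + 317) + 61280) = 1/(sqrt(320) + 61280) = 1/(8*sqrt(5) + 61280) = 1/(61280 + 8*sqrt(5))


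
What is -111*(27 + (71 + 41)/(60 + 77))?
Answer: -423021/137 ≈ -3087.7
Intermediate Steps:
-111*(27 + (71 + 41)/(60 + 77)) = -111*(27 + 112/137) = -111*3811/137 = -423021/137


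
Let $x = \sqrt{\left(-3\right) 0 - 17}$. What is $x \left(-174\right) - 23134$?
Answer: $-23134 - 174 i \sqrt{17} \approx -23134.0 - 717.42 i$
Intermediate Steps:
$x = i \sqrt{17}$ ($x = \sqrt{0 - 17} = \sqrt{-17} = i \sqrt{17} \approx 4.1231 i$)
$x \left(-174\right) - 23134 = i \sqrt{17} \left(-174\right) - 23134 = - 174 i \sqrt{17} - 23134 = -23134 - 174 i \sqrt{17}$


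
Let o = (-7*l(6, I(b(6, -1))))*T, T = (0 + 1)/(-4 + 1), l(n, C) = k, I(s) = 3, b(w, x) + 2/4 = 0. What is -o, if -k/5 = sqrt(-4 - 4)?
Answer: 70*I*sqrt(2)/3 ≈ 32.998*I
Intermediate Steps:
b(w, x) = -1/2 (b(w, x) = -1/2 + 0 = -1/2)
k = -10*I*sqrt(2) (k = -5*sqrt(-4 - 4) = -10*I*sqrt(2) ≈ -14.142*I)
l(n, C) = -10*I*sqrt(2)
T = -1/3 (T = 1/(-3) = 1*(-1/3) = -1/3 ≈ -0.33333)
o = -70*I*sqrt(2)/3 (o = -(-70)*I*sqrt(2)*(-1/3) = (70*I*sqrt(2))*(-1/3) = -70*I*sqrt(2)/3 ≈ -32.998*I)
-o = -(-70)*I*sqrt(2)/3 = 70*I*sqrt(2)/3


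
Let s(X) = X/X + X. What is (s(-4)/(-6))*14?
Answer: 7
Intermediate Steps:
s(X) = 1 + X
(s(-4)/(-6))*14 = ((1 - 4)/(-6))*14 = -3*(-⅙)*14 = (½)*14 = 7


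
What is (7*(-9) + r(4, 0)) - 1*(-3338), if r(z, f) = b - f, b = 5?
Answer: 3280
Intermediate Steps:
r(z, f) = 5 - f
(7*(-9) + r(4, 0)) - 1*(-3338) = (7*(-9) + (5 - 1*0)) - 1*(-3338) = (-63 + (5 + 0)) + 3338 = (-63 + 5) + 3338 = -58 + 3338 = 3280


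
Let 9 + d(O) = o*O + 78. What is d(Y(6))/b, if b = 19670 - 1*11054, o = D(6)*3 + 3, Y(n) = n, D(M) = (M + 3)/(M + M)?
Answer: 67/5744 ≈ 0.011664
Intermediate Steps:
D(M) = (3 + M)/(2*M) (D(M) = (3 + M)/((2*M)) = (3 + M)*(1/(2*M)) = (3 + M)/(2*M))
o = 21/4 (o = ((½)*(3 + 6)/6)*3 + 3 = ((½)*(⅙)*9)*3 + 3 = (¾)*3 + 3 = 9/4 + 3 = 21/4 ≈ 5.2500)
d(O) = 69 + 21*O/4 (d(O) = -9 + (21*O/4 + 78) = -9 + (78 + 21*O/4) = 69 + 21*O/4)
b = 8616 (b = 19670 - 11054 = 8616)
d(Y(6))/b = (69 + (21/4)*6)/8616 = (69 + 63/2)*(1/8616) = (201/2)*(1/8616) = 67/5744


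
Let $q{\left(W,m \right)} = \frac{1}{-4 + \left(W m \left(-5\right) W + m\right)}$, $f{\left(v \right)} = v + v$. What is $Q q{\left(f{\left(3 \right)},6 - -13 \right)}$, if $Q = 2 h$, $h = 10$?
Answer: $- \frac{4}{681} \approx -0.0058737$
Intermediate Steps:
$f{\left(v \right)} = 2 v$
$Q = 20$ ($Q = 2 \cdot 10 = 20$)
$q{\left(W,m \right)} = \frac{1}{-4 + m - 5 m W^{2}}$ ($q{\left(W,m \right)} = \frac{1}{-4 + \left(- 5 W m W + m\right)} = \frac{1}{-4 - \left(- m + 5 m W^{2}\right)} = \frac{1}{-4 + m - 5 m W^{2}}$)
$Q q{\left(f{\left(3 \right)},6 - -13 \right)} = 20 \left(- \frac{1}{4 - \left(6 - -13\right) + 5 \left(6 - -13\right) \left(2 \cdot 3\right)^{2}}\right) = 20 \left(- \frac{1}{4 - \left(6 + 13\right) + 5 \left(6 + 13\right) 6^{2}}\right) = 20 \left(- \frac{1}{4 - 19 + 5 \cdot 19 \cdot 36}\right) = 20 \left(- \frac{1}{4 - 19 + 3420}\right) = 20 \left(- \frac{1}{3405}\right) = - \frac{4}{681}$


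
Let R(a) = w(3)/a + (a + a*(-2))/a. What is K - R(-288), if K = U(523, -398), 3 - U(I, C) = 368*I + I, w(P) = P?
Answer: -18526367/96 ≈ -1.9298e+5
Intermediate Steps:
U(I, C) = 3 - 369*I (U(I, C) = 3 - (368*I + I) = 3 - 369*I)
K = -192984 (K = 3 - 369*523 = 3 - 192987 = -192984)
R(a) = -1 + 3/a (R(a) = 3/a + (a + a*(-2))/a = 3/a + (a - 2*a)/a = 3/a + (-a)/a = 3/a - 1 = -1 + 3/a)
K - R(-288) = -192984 - (3 - 1*(-288))/(-288) = -192984 - (-1)*(3 + 288)/288 = -192984 - (-1)*291/288 = -192984 - 1*(-97/96) = -192984 + 97/96 = -18526367/96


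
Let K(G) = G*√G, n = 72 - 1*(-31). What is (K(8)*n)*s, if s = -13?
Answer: -21424*√2 ≈ -30298.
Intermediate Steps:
n = 103 (n = 72 + 31 = 103)
K(G) = G^(3/2)
(K(8)*n)*s = (8^(3/2)*103)*(-13) = ((16*√2)*103)*(-13) = (1648*√2)*(-13) = -21424*√2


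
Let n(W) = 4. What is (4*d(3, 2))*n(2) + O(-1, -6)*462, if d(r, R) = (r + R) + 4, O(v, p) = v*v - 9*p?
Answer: 25554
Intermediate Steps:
O(v, p) = v**2 - 9*p
d(r, R) = 4 + R + r (d(r, R) = (R + r) + 4 = 4 + R + r)
(4*d(3, 2))*n(2) + O(-1, -6)*462 = (4*(4 + 2 + 3))*4 + ((-1)**2 - 9*(-6))*462 = (4*9)*4 + (1 + 54)*462 = 36*4 + 55*462 = 144 + 25410 = 25554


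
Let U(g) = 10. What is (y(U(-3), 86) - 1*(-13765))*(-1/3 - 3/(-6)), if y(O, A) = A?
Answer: 4617/2 ≈ 2308.5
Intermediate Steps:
(y(U(-3), 86) - 1*(-13765))*(-1/3 - 3/(-6)) = (86 - 1*(-13765))*(-1/3 - 3/(-6)) = (86 + 13765)*(-1*⅓ - 3*(-⅙)) = 13851*(-⅓ + ½) = 13851*(⅙) = 4617/2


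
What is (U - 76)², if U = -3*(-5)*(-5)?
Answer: 22801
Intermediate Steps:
U = -75 (U = 15*(-5) = -75)
(U - 76)² = (-75 - 76)² = (-151)² = 22801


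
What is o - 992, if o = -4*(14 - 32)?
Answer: -920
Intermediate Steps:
o = 72 (o = -4*(-18) = 72)
o - 992 = 72 - 992 = -920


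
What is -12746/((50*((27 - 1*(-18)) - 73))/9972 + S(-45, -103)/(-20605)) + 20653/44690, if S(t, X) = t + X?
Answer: 14630233854672679/152902053170 ≈ 95684.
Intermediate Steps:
S(t, X) = X + t
-12746/((50*((27 - 1*(-18)) - 73))/9972 + S(-45, -103)/(-20605)) + 20653/44690 = -12746/((50*((27 - 1*(-18)) - 73))/9972 + (-103 - 45)/(-20605)) + 20653/44690 = -12746/((50*((27 + 18) - 73))*(1/9972) - 148*(-1/20605)) + 20653*(1/44690) = -12746/((50*(45 - 73))*(1/9972) + 148/20605) + 20653/44690 = -12746/((50*(-28))*(1/9972) + 148/20605) + 20653/44690 = -12746/(-1400*1/9972 + 148/20605) + 20653/44690 = -12746/(-350/2493 + 148/20605) + 20653/44690 = -12746/(-6842786/51368265) + 20653/44690 = -12746*(-51368265/6842786) + 20653/44690 = 327369952845/3421393 + 20653/44690 = 14630233854672679/152902053170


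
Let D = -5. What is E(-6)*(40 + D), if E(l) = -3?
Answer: -105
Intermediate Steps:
E(-6)*(40 + D) = -3*(40 - 5) = -3*35 = -105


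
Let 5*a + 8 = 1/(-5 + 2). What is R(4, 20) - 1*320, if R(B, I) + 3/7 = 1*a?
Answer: -6764/21 ≈ -322.10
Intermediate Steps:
a = -5/3 (a = -8/5 + 1/(5*(-5 + 2)) = -8/5 + (⅕)/(-3) = -8/5 + (⅕)*(-⅓) = -8/5 - 1/15 = -5/3 ≈ -1.6667)
R(B, I) = -44/21 (R(B, I) = -3/7 + 1*(-5/3) = -3/7 - 5/3 = -44/21)
R(4, 20) - 1*320 = -44/21 - 1*320 = -44/21 - 320 = -6764/21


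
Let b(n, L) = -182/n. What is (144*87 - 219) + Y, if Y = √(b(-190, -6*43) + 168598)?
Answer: 12309 + √1521605595/95 ≈ 12720.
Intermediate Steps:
Y = √1521605595/95 (Y = √(-182/(-190) + 168598) = √(-182*(-1/190) + 168598) = √(91/95 + 168598) = √(16016901/95) = √1521605595/95 ≈ 410.61)
(144*87 - 219) + Y = (144*87 - 219) + √1521605595/95 = (12528 - 219) + √1521605595/95 = 12309 + √1521605595/95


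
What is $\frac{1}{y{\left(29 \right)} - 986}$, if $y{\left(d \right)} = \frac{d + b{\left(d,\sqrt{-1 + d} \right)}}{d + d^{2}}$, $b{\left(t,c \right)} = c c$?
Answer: $- \frac{290}{285921} \approx -0.0010143$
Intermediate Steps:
$b{\left(t,c \right)} = c^{2}$
$y{\left(d \right)} = \frac{-1 + 2 d}{d + d^{2}}$ ($y{\left(d \right)} = \frac{d + \left(\sqrt{-1 + d}\right)^{2}}{d + d^{2}} = \frac{d + \left(-1 + d\right)}{d + d^{2}} = \frac{-1 + 2 d}{d + d^{2}}$)
$\frac{1}{y{\left(29 \right)} - 986} = \frac{1}{\frac{-1 + 2 \cdot 29}{29 \left(1 + 29\right)} - 986} = \frac{1}{\frac{-1 + 58}{29 \cdot 30} - 986} = \frac{1}{\frac{1}{29} \cdot \frac{1}{30} \cdot 57 - 986} = \frac{1}{\frac{19}{290} - 986} = \frac{1}{- \frac{285921}{290}} = - \frac{290}{285921}$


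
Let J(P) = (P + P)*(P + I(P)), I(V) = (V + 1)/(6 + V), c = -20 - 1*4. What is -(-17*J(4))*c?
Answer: -14688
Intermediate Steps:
c = -24 (c = -20 - 4 = -24)
I(V) = (1 + V)/(6 + V)
J(P) = 2*P*(P + (1 + P)/(6 + P)) (J(P) = (P + P)*(P + (1 + P)/(6 + P)) = (2*P)*(P + (1 + P)/(6 + P)) = 2*P*(P + (1 + P)/(6 + P)))
-(-17*J(4))*c = -(-34*4*(1 + 4 + 4*(6 + 4))/(6 + 4))*(-24) = -(-34*4*(1 + 4 + 4*10)/10)*(-24) = -(-34*4*(1 + 4 + 40)/10)*(-24) = -(-34*4*45/10)*(-24) = -(-17*36)*(-24) = -(-612)*(-24) = -1*14688 = -14688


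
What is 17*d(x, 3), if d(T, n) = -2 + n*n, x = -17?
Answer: 119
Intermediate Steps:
d(T, n) = -2 + n²
17*d(x, 3) = 17*(-2 + 3²) = 17*(-2 + 9) = 17*7 = 119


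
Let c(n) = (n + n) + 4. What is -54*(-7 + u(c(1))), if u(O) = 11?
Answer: -216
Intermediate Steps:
c(n) = 4 + 2*n (c(n) = 2*n + 4 = 4 + 2*n)
-54*(-7 + u(c(1))) = -54*(-7 + 11) = -54*4 = -216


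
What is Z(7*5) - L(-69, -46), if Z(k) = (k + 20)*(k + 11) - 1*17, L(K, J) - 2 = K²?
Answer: -2250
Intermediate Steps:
L(K, J) = 2 + K²
Z(k) = -17 + (11 + k)*(20 + k) (Z(k) = (20 + k)*(11 + k) - 17 = (11 + k)*(20 + k) - 17 = -17 + (11 + k)*(20 + k))
Z(7*5) - L(-69, -46) = (203 + (7*5)² + 31*(7*5)) - (2 + (-69)²) = (203 + 35² + 31*35) - (2 + 4761) = (203 + 1225 + 1085) - 1*4763 = 2513 - 4763 = -2250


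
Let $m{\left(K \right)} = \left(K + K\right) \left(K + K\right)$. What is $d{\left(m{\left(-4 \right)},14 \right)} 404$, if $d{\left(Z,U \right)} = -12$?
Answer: $-4848$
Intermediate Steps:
$m{\left(K \right)} = 4 K^{2}$ ($m{\left(K \right)} = 2 K 2 K = 4 K^{2}$)
$d{\left(m{\left(-4 \right)},14 \right)} 404 = \left(-12\right) 404 = -4848$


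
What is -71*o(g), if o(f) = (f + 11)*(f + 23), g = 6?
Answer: -35003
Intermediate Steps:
o(f) = (11 + f)*(23 + f)
-71*o(g) = -71*(253 + 6**2 + 34*6) = -71*(253 + 36 + 204) = -71*493 = -35003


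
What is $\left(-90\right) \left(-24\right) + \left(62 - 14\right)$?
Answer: $2208$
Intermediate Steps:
$\left(-90\right) \left(-24\right) + \left(62 - 14\right) = 2160 + 48 = 2208$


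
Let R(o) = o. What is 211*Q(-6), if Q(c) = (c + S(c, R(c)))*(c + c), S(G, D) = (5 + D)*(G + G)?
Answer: -15192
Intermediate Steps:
S(G, D) = 2*G*(5 + D) (S(G, D) = (5 + D)*(2*G) = 2*G*(5 + D))
Q(c) = 2*c*(c + 2*c*(5 + c)) (Q(c) = (c + 2*c*(5 + c))*(c + c) = (c + 2*c*(5 + c))*(2*c) = 2*c*(c + 2*c*(5 + c)))
211*Q(-6) = 211*((-6)²*(22 + 4*(-6))) = 211*(36*(22 - 24)) = 211*(36*(-2)) = 211*(-72) = -15192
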